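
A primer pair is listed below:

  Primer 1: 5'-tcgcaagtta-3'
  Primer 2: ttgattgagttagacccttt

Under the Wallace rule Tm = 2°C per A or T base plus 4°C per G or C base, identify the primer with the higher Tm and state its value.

Primer 1: A+T=6, G+C=4 → Tm = 2(6)+4(4) = 28°C
Primer 2: A+T=13, G+C=7 → Tm = 2(13)+4(7) = 54°C
28°C vs 54°C → primer 2 is higher.

Primer 2, 54°C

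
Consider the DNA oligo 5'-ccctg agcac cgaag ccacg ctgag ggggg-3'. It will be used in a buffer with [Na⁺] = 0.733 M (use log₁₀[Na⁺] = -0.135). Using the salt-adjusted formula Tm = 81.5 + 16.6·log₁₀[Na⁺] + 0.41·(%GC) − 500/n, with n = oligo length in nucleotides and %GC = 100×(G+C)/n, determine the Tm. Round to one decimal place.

92.7°C

Length n = 30. Base counts: C=10, G=12, A=6, T=2
G+C = 22, so %GC = 22/30 × 100 = 73.333%
Salt term: 16.6 × (-0.135) = -2.241
GC term: 0.41 × 73.333 = 30.067; length term: −500/30 = −16.667
Tm = 81.5 + (-2.241) + 30.067 − 16.667 = 92.659 → 92.7°C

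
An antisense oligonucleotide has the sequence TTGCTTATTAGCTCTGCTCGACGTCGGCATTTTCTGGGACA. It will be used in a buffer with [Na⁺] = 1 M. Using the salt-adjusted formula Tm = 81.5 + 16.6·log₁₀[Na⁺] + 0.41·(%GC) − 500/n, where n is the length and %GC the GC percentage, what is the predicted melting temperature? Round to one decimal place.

89.3°C

Length n = 41. Base counts: C=10, A=6, T=15, G=10
G+C = 20, so %GC = 20/41 × 100 = 48.78%
Salt term: 16.6 × (0) = 0
GC term: 0.41 × 48.78 = 20; length term: −500/41 = −12.195
Tm = 81.5 + (0) + 20 − 12.195 = 89.305 → 89.3°C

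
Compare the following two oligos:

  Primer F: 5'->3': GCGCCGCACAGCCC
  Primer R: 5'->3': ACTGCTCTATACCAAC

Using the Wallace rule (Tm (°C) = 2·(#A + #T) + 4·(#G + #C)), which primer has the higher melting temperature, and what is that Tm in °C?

Primer F, 52°C

Primer F: A+T=2, G+C=12 → Tm = 2(2)+4(12) = 52°C
Primer R: A+T=9, G+C=7 → Tm = 2(9)+4(7) = 46°C
52°C vs 46°C → primer F is higher.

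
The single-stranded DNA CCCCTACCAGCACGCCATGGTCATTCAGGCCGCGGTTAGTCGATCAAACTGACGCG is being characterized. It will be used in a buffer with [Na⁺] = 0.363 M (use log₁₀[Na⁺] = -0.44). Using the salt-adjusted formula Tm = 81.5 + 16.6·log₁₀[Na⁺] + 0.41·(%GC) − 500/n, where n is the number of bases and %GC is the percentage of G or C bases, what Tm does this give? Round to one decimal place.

90.2°C

Length n = 56. T=10, C=20, G=14, A=12
G+C = 34, so %GC = 34/56 × 100 = 60.714%
Salt term: 16.6 × (-0.44) = -7.304
GC term: 0.41 × 60.714 = 24.893; length term: −500/56 = −8.929
Tm = 81.5 + (-7.304) + 24.893 − 8.929 = 90.16 → 90.2°C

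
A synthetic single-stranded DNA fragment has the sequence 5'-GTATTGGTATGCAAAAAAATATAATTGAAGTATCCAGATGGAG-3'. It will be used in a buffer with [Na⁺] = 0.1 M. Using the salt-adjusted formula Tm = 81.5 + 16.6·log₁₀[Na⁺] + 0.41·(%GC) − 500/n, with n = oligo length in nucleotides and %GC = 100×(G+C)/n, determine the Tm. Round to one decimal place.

65.7°C

Length n = 43. Scanning the sequence gives G=10, T=12, A=18, C=3.
G+C = 13, so %GC = 13/43 × 100 = 30.233%
Salt term: 16.6 × (-1) = -16.6
GC term: 0.41 × 30.233 = 12.396; length term: −500/43 = −11.628
Tm = 81.5 + (-16.6) + 12.396 − 11.628 = 65.668 → 65.7°C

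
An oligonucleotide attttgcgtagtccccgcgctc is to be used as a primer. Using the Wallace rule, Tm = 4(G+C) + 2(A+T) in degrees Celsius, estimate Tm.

70°C

Base counts: G=5, C=8, A=2, T=7
So N_AT = 9 and N_GC = 13.
Tm = 4·13 + 2·9 = 52 + 18 = 70°C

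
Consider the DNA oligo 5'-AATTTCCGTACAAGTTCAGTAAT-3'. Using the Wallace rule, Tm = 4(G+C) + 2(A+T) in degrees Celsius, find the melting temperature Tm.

60°C

Scanning the sequence gives G=3, C=4, A=8, T=8.
So N_AT = 16 and N_GC = 7.
Tm = 2(16) + 4(7) = 32 + 28 = 60°C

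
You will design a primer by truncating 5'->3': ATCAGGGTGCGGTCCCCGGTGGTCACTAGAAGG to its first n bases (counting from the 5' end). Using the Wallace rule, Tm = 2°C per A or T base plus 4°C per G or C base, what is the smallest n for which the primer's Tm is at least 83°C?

First 24 bases: ATCAGGGTGCGGTCCCCGGTGGTC → Tm = 82°C (< 83°C)
First 25 bases: ATCAGGGTGCGGTCCCCGGTGGTCA → Tm = 84°C (≥ 83°C)
Since every base adds ≥2°C, Tm only increases with n, so the threshold is first crossed at n = 25.

n = 25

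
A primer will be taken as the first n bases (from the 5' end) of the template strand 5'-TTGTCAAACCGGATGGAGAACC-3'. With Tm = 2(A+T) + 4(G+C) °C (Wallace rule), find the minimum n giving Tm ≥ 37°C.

n = 13

First 12 bases: TTGTCAAACCGG → Tm = 36°C (< 37°C)
First 13 bases: TTGTCAAACCGGA → Tm = 38°C (≥ 37°C)
Since every base adds ≥2°C, Tm only increases with n, so the threshold is first crossed at n = 13.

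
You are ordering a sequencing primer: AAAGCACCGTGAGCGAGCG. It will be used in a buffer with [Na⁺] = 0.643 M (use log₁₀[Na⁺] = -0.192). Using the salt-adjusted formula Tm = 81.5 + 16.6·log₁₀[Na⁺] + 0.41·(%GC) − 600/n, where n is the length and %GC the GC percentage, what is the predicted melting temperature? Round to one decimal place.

Length n = 19. Counting bases: T=1, A=6, G=7, C=5
G+C = 12, so %GC = 12/19 × 100 = 63.158%
Salt term: 16.6 × (-0.192) = -3.187
GC term: 0.41 × 63.158 = 25.895; length term: −600/19 = −31.579
Tm = 81.5 + (-3.187) + 25.895 − 31.579 = 72.629 → 72.6°C

72.6°C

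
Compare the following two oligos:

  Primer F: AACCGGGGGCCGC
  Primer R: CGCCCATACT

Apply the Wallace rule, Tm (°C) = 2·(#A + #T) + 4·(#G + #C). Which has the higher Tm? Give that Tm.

Primer F, 48°C

Primer F: A+T=2, G+C=11 → Tm = 2(2)+4(11) = 48°C
Primer R: A+T=4, G+C=6 → Tm = 2(4)+4(6) = 32°C
48°C vs 32°C → primer F is higher.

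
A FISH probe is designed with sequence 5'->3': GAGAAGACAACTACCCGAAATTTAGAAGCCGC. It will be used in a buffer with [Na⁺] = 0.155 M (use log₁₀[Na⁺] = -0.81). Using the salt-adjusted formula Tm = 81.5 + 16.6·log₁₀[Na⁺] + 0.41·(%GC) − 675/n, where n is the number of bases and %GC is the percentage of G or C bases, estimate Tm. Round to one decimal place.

66.2°C

Length n = 32. A=13, C=8, T=4, G=7
G+C = 15, so %GC = 15/32 × 100 = 46.875%
Salt term: 16.6 × (-0.81) = -13.446
GC term: 0.41 × 46.875 = 19.219; length term: −675/32 = −21.094
Tm = 81.5 + (-13.446) + 19.219 − 21.094 = 66.179 → 66.2°C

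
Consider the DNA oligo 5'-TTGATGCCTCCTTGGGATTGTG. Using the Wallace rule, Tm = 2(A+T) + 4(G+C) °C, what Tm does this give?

C=4, A=2, G=7, T=9
A+T = 11, G+C = 11
Tm = 2(11) + 4(11) = 22 + 44 = 66°C

66°C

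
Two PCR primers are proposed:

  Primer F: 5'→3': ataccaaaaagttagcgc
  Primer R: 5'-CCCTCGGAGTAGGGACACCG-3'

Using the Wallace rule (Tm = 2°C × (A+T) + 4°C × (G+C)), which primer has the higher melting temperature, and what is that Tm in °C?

Primer R, 68°C

Primer F: A+T=11, G+C=7 → Tm = 2(11)+4(7) = 50°C
Primer R: A+T=6, G+C=14 → Tm = 2(6)+4(14) = 68°C
50°C vs 68°C → primer R is higher.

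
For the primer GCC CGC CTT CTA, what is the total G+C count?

8

Base counts: T=3, C=6, G=2, A=1
G+C = 2 + 6 = 8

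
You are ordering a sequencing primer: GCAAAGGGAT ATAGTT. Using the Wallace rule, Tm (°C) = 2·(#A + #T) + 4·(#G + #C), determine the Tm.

T=4, A=6, G=5, C=1
AT pairs contribute 10, GC pairs contribute 6.
Tm = 2(10) + 4(6) = 20 + 24 = 44°C

44°C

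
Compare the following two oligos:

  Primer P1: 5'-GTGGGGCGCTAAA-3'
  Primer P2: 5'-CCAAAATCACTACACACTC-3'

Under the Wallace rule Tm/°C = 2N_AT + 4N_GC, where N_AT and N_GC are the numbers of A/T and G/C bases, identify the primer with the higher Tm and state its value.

Primer P2, 54°C

Primer P1: A+T=5, G+C=8 → Tm = 2(5)+4(8) = 42°C
Primer P2: A+T=11, G+C=8 → Tm = 2(11)+4(8) = 54°C
42°C vs 54°C → primer P2 is higher.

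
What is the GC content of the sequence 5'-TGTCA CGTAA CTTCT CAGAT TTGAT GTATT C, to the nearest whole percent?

35%

Base counts: T=13, C=6, A=7, G=5
G+C = 5 + 6 = 11 out of 31 bases
%GC = 11/31 × 100 = 35.48% ≈ 35%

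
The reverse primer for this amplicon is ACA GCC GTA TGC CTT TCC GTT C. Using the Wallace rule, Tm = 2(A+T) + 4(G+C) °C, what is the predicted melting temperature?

Scanning the sequence gives A=3, C=8, G=4, T=7.
So N_AT = 10 and N_GC = 12.
Tm = 2(10) + 4(12) = 20 + 48 = 68°C

68°C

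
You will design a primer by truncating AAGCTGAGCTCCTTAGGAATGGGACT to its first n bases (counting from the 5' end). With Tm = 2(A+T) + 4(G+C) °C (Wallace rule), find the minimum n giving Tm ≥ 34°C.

n = 11

First 10 bases: AAGCTGAGCT → Tm = 30°C (< 34°C)
First 11 bases: AAGCTGAGCTC → Tm = 34°C (≥ 34°C)
Each additional base adds 2°C (A/T) or 4°C (G/C), so Tm is non-decreasing in n; n = 11 is the first length to reach 34°C.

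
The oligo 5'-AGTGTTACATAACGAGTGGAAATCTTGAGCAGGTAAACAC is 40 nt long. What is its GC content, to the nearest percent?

40%

Scanning the sequence gives A=15, T=9, C=6, G=10.
G+C = 10 + 6 = 16 out of 40 bases
%GC = 16/40 × 100 = 40% ≈ 40%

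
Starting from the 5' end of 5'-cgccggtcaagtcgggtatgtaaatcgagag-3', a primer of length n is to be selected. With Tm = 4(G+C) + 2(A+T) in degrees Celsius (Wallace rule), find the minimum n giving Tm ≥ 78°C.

n = 26

First 25 bases: CGCCGGTCAAGTCGGGTATGTAAAT → Tm = 76°C (< 78°C)
First 26 bases: CGCCGGTCAAGTCGGGTATGTAAATC → Tm = 80°C (≥ 78°C)
Since every base adds ≥2°C, Tm only increases with n, so the threshold is first crossed at n = 26.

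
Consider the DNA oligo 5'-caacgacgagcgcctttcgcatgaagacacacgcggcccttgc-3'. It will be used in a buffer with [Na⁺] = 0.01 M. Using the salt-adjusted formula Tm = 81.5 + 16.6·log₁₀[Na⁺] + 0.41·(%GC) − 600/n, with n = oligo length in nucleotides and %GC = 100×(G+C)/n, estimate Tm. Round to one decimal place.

Length n = 43. A=10, T=6, C=16, G=11
G+C = 27, so %GC = 27/43 × 100 = 62.791%
Salt term: 16.6 × (-2) = -33.2
GC term: 0.41 × 62.791 = 25.744; length term: −600/43 = −13.953
Tm = 81.5 + (-33.2) + 25.744 − 13.953 = 60.091 → 60.1°C

60.1°C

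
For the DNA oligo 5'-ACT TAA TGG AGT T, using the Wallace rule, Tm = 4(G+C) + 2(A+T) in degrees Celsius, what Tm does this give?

34°C

Base counts: C=1, T=5, G=3, A=4
A+T = 9, G+C = 4
Tm = 2(9) + 4(4) = 18 + 16 = 34°C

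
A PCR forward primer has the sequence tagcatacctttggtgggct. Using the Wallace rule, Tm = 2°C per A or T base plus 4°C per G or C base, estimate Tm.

60°C

Counting bases: C=4, A=3, T=7, G=6
So N_AT = 10 and N_GC = 10.
Tm = 2(10) + 4(10) = 20 + 40 = 60°C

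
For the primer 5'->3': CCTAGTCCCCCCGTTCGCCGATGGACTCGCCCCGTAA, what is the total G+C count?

25

Scanning the sequence gives T=7, A=5, C=17, G=8.
G+C = 8 + 17 = 25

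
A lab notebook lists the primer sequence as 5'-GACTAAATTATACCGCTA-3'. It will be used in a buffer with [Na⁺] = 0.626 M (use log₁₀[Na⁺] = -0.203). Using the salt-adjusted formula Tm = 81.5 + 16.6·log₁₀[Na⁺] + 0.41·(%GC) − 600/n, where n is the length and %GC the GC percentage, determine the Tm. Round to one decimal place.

Length n = 18. Base counts: A=7, T=5, G=2, C=4
G+C = 6, so %GC = 6/18 × 100 = 33.333%
Salt term: 16.6 × (-0.203) = -3.37
GC term: 0.41 × 33.333 = 13.667; length term: −600/18 = −33.333
Tm = 81.5 + (-3.37) + 13.667 − 33.333 = 58.464 → 58.5°C

58.5°C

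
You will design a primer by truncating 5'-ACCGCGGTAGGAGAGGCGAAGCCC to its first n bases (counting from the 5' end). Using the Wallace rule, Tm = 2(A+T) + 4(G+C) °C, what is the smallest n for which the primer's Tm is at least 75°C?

First 22 bases: ACCGCGGTAGGAGAGGCGAAGC → Tm = 74°C (< 75°C)
First 23 bases: ACCGCGGTAGGAGAGGCGAAGCC → Tm = 78°C (≥ 75°C)
Since every base adds ≥2°C, Tm only increases with n, so the threshold is first crossed at n = 23.

n = 23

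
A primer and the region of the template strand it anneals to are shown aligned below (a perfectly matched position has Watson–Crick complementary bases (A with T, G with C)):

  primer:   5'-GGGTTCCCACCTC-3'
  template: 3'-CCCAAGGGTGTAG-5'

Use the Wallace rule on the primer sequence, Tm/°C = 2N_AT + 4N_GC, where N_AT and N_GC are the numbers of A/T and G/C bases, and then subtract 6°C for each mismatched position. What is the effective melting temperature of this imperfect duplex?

Primer base counts: A=1, T=3, G=3, C=6 → A+T=4, G+C=9
Perfect-match Tm = 2(4) + 4(9) = 8 + 36 = 44°C
Mismatches (positions where the bases are not complementary): 1 (at position 11)
Effective Tm = 44 − 1×6 = 44 − 6 = 38°C

38°C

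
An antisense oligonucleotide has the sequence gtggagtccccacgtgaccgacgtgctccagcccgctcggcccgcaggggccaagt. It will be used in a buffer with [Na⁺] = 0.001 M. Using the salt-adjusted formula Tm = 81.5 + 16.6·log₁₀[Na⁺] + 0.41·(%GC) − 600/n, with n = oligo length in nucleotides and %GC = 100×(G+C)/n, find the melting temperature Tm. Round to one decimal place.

51.0°C

Length n = 56. A=8, G=19, C=22, T=7
G+C = 41, so %GC = 41/56 × 100 = 73.214%
Salt term: 16.6 × (-3) = -49.8
GC term: 0.41 × 73.214 = 30.018; length term: −600/56 = −10.714
Tm = 81.5 + (-49.8) + 30.018 − 10.714 = 51.004 → 51.0°C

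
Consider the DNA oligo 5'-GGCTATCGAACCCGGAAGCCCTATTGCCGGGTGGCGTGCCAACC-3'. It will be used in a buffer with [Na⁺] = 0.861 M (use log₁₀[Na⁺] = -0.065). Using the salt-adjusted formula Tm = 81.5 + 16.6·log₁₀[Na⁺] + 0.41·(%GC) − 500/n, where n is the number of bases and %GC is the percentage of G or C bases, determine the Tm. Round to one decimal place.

Length n = 44. Scanning the sequence gives C=15, T=7, A=8, G=14.
G+C = 29, so %GC = 29/44 × 100 = 65.909%
Salt term: 16.6 × (-0.065) = -1.079
GC term: 0.41 × 65.909 = 27.023; length term: −500/44 = −11.364
Tm = 81.5 + (-1.079) + 27.023 − 11.364 = 96.08 → 96.1°C

96.1°C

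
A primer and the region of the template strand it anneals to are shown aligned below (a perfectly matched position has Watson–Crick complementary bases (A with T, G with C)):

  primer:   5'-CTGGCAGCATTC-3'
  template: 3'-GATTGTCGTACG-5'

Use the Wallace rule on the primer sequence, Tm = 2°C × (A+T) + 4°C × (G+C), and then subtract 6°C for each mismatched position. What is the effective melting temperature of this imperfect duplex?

Primer base counts: A=2, T=3, G=3, C=4 → A+T=5, G+C=7
Perfect-match Tm = 2(5) + 4(7) = 10 + 28 = 38°C
Mismatches (positions where the bases are not complementary): 3 (at positions 3, 4, 11)
Effective Tm = 38 − 3×6 = 38 − 18 = 20°C

20°C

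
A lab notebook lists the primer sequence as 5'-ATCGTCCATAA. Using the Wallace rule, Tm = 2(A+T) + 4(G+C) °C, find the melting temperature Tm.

30°C

Base counts: A=4, C=3, T=3, G=1
A+T = 7, G+C = 4
Tm = 4·4 + 2·7 = 16 + 14 = 30°C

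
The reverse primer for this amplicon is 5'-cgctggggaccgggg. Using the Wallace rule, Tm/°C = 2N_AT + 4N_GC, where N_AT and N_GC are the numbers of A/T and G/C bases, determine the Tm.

Counting bases: G=9, A=1, T=1, C=4
So N_AT = 2 and N_GC = 13.
Tm = 2×2 + 4×13 = 56°C

56°C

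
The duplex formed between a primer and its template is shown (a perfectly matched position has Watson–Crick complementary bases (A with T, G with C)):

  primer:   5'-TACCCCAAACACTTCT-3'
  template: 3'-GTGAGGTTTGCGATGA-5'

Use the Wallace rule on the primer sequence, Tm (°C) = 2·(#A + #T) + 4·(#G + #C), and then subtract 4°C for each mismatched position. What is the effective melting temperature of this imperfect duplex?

Primer base counts: A=5, T=4, G=0, C=7 → A+T=9, G+C=7
Perfect-match Tm = 2(9) + 4(7) = 18 + 28 = 46°C
Mismatches (positions where the bases are not complementary): 4 (at positions 1, 4, 11, 14)
Effective Tm = 46 − 4×4 = 46 − 16 = 30°C

30°C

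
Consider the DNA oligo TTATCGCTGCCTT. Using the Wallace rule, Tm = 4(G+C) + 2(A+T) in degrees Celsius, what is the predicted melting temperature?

Scanning the sequence gives T=6, G=2, A=1, C=4.
So N_AT = 7 and N_GC = 6.
Tm = 2(7) + 4(6) = 14 + 24 = 38°C

38°C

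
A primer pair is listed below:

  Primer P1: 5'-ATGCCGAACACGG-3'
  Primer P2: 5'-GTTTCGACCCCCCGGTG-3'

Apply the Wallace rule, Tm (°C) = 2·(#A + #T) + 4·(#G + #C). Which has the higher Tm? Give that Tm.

Primer P2, 58°C

Primer P1: A+T=5, G+C=8 → Tm = 2(5)+4(8) = 42°C
Primer P2: A+T=5, G+C=12 → Tm = 2(5)+4(12) = 58°C
42°C vs 58°C → primer P2 is higher.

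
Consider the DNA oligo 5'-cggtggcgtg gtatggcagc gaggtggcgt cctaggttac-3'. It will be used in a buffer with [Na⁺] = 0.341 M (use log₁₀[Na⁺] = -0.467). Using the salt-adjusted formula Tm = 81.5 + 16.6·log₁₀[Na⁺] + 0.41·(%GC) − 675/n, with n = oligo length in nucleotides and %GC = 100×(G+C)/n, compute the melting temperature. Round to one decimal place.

83.5°C

Length n = 40. Scanning the sequence gives G=18, C=8, A=5, T=9.
G+C = 26, so %GC = 26/40 × 100 = 65%
Salt term: 16.6 × (-0.467) = -7.752
GC term: 0.41 × 65 = 26.65; length term: −675/40 = −16.875
Tm = 81.5 + (-7.752) + 26.65 − 16.875 = 83.523 → 83.5°C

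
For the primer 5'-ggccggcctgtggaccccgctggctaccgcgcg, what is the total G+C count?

27

Counting bases: A=2, G=13, C=14, T=4
G+C = 13 + 14 = 27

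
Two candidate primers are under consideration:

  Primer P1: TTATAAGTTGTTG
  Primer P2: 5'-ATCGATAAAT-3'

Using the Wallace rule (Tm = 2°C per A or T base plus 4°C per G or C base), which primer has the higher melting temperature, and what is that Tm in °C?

Primer P1, 32°C

Primer P1: A+T=10, G+C=3 → Tm = 2(10)+4(3) = 32°C
Primer P2: A+T=8, G+C=2 → Tm = 2(8)+4(2) = 24°C
32°C vs 24°C → primer P1 is higher.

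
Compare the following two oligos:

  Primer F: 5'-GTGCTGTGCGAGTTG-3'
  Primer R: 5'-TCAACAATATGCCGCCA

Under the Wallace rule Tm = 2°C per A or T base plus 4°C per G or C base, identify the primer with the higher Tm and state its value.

Primer F: A+T=6, G+C=9 → Tm = 2(6)+4(9) = 48°C
Primer R: A+T=9, G+C=8 → Tm = 2(9)+4(8) = 50°C
48°C vs 50°C → primer R is higher.

Primer R, 50°C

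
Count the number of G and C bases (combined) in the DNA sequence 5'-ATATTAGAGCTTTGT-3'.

4

A=4, G=3, T=7, C=1
Total G or C: 3 + 1 = 4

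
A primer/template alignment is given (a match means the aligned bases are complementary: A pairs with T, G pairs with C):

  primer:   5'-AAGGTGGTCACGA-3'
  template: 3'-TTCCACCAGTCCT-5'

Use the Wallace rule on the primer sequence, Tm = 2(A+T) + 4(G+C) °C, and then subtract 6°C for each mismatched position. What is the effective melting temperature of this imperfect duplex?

34°C

Primer base counts: A=4, T=2, G=5, C=2 → A+T=6, G+C=7
Perfect-match Tm = 2(6) + 4(7) = 12 + 28 = 40°C
Mismatches (positions where the bases are not complementary): 1 (at position 11)
Effective Tm = 40 − 1×6 = 40 − 6 = 34°C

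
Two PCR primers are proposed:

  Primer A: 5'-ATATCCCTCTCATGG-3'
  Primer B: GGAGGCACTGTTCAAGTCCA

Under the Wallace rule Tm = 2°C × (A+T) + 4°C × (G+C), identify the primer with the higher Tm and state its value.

Primer B, 62°C

Primer A: A+T=8, G+C=7 → Tm = 2(8)+4(7) = 44°C
Primer B: A+T=9, G+C=11 → Tm = 2(9)+4(11) = 62°C
44°C vs 62°C → primer B is higher.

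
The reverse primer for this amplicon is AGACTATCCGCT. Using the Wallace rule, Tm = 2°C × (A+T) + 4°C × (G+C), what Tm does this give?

36°C

Scanning the sequence gives C=4, A=3, T=3, G=2.
So N_AT = 6 and N_GC = 6.
Tm = 2×6 + 4×6 = 36°C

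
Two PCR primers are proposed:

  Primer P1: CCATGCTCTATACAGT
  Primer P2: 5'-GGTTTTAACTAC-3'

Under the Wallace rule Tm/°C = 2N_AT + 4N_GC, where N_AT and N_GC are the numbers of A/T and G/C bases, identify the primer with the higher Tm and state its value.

Primer P1, 46°C

Primer P1: A+T=9, G+C=7 → Tm = 2(9)+4(7) = 46°C
Primer P2: A+T=8, G+C=4 → Tm = 2(8)+4(4) = 32°C
46°C vs 32°C → primer P1 is higher.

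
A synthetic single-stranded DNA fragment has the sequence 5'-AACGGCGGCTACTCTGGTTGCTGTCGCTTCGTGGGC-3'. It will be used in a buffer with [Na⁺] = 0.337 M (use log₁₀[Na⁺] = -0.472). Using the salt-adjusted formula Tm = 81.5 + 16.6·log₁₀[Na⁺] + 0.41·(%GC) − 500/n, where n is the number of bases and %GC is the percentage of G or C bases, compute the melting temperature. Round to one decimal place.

Length n = 36. T=10, C=10, G=13, A=3
G+C = 23, so %GC = 23/36 × 100 = 63.889%
Salt term: 16.6 × (-0.472) = -7.835
GC term: 0.41 × 63.889 = 26.194; length term: −500/36 = −13.889
Tm = 81.5 + (-7.835) + 26.194 − 13.889 = 85.97 → 86.0°C

86.0°C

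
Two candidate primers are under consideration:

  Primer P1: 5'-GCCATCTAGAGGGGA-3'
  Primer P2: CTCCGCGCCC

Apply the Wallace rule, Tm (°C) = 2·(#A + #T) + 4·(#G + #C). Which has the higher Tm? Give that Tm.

Primer P1: A+T=6, G+C=9 → Tm = 2(6)+4(9) = 48°C
Primer P2: A+T=1, G+C=9 → Tm = 2(1)+4(9) = 38°C
48°C vs 38°C → primer P1 is higher.

Primer P1, 48°C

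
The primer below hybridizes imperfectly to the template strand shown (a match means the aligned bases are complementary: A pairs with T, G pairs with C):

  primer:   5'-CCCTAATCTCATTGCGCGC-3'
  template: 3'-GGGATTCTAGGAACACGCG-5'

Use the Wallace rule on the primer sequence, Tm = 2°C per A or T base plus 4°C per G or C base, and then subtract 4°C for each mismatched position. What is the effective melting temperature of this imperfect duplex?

44°C

Primer base counts: A=3, T=5, G=3, C=8 → A+T=8, G+C=11
Perfect-match Tm = 2(8) + 4(11) = 16 + 44 = 60°C
Mismatches (positions where the bases are not complementary): 4 (at positions 7, 8, 11, 15)
Effective Tm = 60 − 4×4 = 60 − 16 = 44°C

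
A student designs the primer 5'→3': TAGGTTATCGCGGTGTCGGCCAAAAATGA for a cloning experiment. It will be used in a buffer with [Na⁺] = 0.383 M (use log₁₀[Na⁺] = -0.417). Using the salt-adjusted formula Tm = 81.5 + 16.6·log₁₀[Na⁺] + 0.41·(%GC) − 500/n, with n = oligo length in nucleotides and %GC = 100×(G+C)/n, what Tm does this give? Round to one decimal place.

77.1°C

Length n = 29. Base counts: C=5, G=9, A=8, T=7
G+C = 14, so %GC = 14/29 × 100 = 48.276%
Salt term: 16.6 × (-0.417) = -6.922
GC term: 0.41 × 48.276 = 19.793; length term: −500/29 = −17.241
Tm = 81.5 + (-6.922) + 19.793 − 17.241 = 77.13 → 77.1°C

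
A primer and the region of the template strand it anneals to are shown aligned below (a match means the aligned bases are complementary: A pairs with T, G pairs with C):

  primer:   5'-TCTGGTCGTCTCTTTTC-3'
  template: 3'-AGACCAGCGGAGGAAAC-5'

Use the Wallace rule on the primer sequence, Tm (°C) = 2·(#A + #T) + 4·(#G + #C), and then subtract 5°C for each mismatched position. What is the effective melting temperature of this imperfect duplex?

35°C

Primer base counts: A=0, T=9, G=3, C=5 → A+T=9, G+C=8
Perfect-match Tm = 2(9) + 4(8) = 18 + 32 = 50°C
Mismatches (positions where the bases are not complementary): 3 (at positions 9, 13, 17)
Effective Tm = 50 − 3×5 = 50 − 15 = 35°C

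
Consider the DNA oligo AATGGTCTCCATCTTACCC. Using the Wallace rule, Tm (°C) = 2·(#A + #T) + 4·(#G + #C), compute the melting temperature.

56°C

Scanning the sequence gives G=2, A=4, T=6, C=7.
A+T = 10, G+C = 9
Tm = 2×10 + 4×9 = 56°C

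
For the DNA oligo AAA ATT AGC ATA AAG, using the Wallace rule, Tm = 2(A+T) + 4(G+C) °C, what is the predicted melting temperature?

T=3, C=1, A=9, G=2
A+T = 12, G+C = 3
Tm = 2×12 + 4×3 = 36°C

36°C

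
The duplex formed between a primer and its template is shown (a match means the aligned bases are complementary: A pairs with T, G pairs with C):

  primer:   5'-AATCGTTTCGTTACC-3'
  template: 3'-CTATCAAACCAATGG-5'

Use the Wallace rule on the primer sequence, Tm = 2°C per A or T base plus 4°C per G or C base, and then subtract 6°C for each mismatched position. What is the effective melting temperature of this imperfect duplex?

24°C

Primer base counts: A=3, T=6, G=2, C=4 → A+T=9, G+C=6
Perfect-match Tm = 2(9) + 4(6) = 18 + 24 = 42°C
Mismatches (positions where the bases are not complementary): 3 (at positions 1, 4, 9)
Effective Tm = 42 − 3×6 = 42 − 18 = 24°C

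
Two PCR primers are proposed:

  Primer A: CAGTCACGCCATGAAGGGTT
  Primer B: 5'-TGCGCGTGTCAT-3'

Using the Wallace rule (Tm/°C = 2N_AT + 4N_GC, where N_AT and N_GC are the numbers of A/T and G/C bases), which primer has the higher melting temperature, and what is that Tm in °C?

Primer A, 62°C

Primer A: A+T=9, G+C=11 → Tm = 2(9)+4(11) = 62°C
Primer B: A+T=5, G+C=7 → Tm = 2(5)+4(7) = 38°C
62°C vs 38°C → primer A is higher.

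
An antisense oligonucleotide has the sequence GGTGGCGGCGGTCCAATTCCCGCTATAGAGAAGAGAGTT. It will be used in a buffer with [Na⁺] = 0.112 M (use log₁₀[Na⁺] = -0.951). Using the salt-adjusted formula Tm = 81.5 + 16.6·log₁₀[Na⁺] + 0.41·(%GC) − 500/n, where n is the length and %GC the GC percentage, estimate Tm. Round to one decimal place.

76.0°C

Length n = 39. Base counts: C=8, A=9, T=8, G=14
G+C = 22, so %GC = 22/39 × 100 = 56.41%
Salt term: 16.6 × (-0.951) = -15.787
GC term: 0.41 × 56.41 = 23.128; length term: −500/39 = −12.821
Tm = 81.5 + (-15.787) + 23.128 − 12.821 = 76.02 → 76.0°C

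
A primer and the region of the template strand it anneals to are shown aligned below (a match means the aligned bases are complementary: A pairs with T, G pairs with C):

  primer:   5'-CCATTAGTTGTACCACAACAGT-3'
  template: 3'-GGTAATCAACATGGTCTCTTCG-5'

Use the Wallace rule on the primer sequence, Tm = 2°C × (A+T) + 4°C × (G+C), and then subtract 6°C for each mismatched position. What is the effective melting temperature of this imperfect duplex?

Primer base counts: A=7, T=6, G=3, C=6 → A+T=13, G+C=9
Perfect-match Tm = 2(13) + 4(9) = 26 + 36 = 62°C
Mismatches (positions where the bases are not complementary): 4 (at positions 16, 18, 19, 22)
Effective Tm = 62 − 4×6 = 62 − 24 = 38°C

38°C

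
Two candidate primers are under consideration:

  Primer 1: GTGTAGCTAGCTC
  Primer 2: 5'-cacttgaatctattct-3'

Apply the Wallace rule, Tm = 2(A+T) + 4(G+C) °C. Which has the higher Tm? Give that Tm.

Primer 2, 42°C

Primer 1: A+T=6, G+C=7 → Tm = 2(6)+4(7) = 40°C
Primer 2: A+T=11, G+C=5 → Tm = 2(11)+4(5) = 42°C
40°C vs 42°C → primer 2 is higher.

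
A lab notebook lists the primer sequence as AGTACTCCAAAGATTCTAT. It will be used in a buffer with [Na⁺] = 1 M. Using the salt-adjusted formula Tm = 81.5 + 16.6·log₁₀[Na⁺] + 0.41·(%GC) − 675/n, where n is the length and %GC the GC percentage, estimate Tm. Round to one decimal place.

58.9°C

Length n = 19. Base counts: G=2, T=6, A=7, C=4
G+C = 6, so %GC = 6/19 × 100 = 31.579%
Salt term: 16.6 × (0) = 0
GC term: 0.41 × 31.579 = 12.947; length term: −675/19 = −35.526
Tm = 81.5 + (0) + 12.947 − 35.526 = 58.921 → 58.9°C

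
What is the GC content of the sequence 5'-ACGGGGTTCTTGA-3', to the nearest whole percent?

T=4, C=2, G=5, A=2
G+C = 5 + 2 = 7 out of 13 bases
%GC = 7/13 × 100 = 53.85% ≈ 54%

54%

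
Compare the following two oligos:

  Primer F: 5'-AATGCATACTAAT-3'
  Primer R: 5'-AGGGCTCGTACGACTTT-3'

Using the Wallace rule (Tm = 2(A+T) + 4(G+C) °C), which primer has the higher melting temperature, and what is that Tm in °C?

Primer F: A+T=10, G+C=3 → Tm = 2(10)+4(3) = 32°C
Primer R: A+T=8, G+C=9 → Tm = 2(8)+4(9) = 52°C
32°C vs 52°C → primer R is higher.

Primer R, 52°C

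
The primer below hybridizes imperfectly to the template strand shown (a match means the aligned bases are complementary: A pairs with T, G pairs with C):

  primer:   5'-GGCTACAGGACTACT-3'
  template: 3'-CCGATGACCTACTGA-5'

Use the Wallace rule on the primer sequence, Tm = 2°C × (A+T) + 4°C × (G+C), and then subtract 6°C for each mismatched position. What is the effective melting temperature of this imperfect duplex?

28°C

Primer base counts: A=4, T=3, G=4, C=4 → A+T=7, G+C=8
Perfect-match Tm = 2(7) + 4(8) = 14 + 32 = 46°C
Mismatches (positions where the bases are not complementary): 3 (at positions 7, 11, 12)
Effective Tm = 46 − 3×6 = 46 − 18 = 28°C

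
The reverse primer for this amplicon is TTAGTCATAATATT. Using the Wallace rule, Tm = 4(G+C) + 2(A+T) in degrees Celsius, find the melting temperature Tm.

32°C

Counting bases: G=1, C=1, A=5, T=7
AT pairs contribute 12, GC pairs contribute 2.
Tm = 2×12 + 4×2 = 32°C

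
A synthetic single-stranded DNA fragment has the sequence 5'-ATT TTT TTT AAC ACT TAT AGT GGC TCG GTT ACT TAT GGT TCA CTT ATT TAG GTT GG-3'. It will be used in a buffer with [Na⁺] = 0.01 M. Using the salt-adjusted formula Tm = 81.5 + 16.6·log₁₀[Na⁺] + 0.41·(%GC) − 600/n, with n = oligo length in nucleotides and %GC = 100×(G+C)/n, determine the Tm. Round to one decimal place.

50.8°C

Length n = 56. Base counts: C=7, G=11, T=27, A=11
G+C = 18, so %GC = 18/56 × 100 = 32.143%
Salt term: 16.6 × (-2) = -33.2
GC term: 0.41 × 32.143 = 13.179; length term: −600/56 = −10.714
Tm = 81.5 + (-33.2) + 13.179 − 10.714 = 50.765 → 50.8°C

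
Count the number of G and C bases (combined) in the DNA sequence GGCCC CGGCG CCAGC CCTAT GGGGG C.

22

Base counts: G=11, C=11, T=2, A=2
Total G or C: 11 + 11 = 22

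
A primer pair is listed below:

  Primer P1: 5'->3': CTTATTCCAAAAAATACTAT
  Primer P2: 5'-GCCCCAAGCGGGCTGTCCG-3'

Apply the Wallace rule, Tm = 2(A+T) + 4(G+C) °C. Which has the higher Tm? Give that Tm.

Primer P1: A+T=16, G+C=4 → Tm = 2(16)+4(4) = 48°C
Primer P2: A+T=4, G+C=15 → Tm = 2(4)+4(15) = 68°C
48°C vs 68°C → primer P2 is higher.

Primer P2, 68°C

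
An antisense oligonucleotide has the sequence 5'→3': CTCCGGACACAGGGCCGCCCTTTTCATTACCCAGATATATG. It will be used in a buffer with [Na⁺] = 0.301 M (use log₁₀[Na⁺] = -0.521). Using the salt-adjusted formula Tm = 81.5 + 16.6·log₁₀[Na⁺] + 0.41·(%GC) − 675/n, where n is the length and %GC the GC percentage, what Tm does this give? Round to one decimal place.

78.4°C

Length n = 41. Base counts: A=9, G=8, T=10, C=14
G+C = 22, so %GC = 22/41 × 100 = 53.659%
Salt term: 16.6 × (-0.521) = -8.649
GC term: 0.41 × 53.659 = 22; length term: −675/41 = −16.463
Tm = 81.5 + (-8.649) + 22 − 16.463 = 78.388 → 78.4°C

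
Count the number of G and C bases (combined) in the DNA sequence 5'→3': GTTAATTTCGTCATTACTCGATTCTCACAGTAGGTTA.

C=7, G=6, T=15, A=9
G+C = 6 + 7 = 13

13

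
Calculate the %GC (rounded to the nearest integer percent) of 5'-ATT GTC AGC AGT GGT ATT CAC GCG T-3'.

Scanning the sequence gives G=7, A=5, C=5, T=8.
G+C = 7 + 5 = 12 out of 25 bases
%GC = 12/25 × 100 = 48% ≈ 48%

48%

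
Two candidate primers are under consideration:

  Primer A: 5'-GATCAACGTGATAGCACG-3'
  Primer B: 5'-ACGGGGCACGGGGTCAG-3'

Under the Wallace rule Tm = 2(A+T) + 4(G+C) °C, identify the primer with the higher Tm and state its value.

Primer A: A+T=9, G+C=9 → Tm = 2(9)+4(9) = 54°C
Primer B: A+T=4, G+C=13 → Tm = 2(4)+4(13) = 60°C
54°C vs 60°C → primer B is higher.

Primer B, 60°C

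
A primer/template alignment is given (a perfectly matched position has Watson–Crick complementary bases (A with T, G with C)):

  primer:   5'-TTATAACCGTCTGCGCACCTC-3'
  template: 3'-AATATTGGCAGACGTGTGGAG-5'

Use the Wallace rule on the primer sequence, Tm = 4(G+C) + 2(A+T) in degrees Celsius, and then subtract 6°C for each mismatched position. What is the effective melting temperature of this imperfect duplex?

Primer base counts: A=4, T=6, G=3, C=8 → A+T=10, G+C=11
Perfect-match Tm = 2(10) + 4(11) = 20 + 44 = 64°C
Mismatches (positions where the bases are not complementary): 1 (at position 15)
Effective Tm = 64 − 1×6 = 64 − 6 = 58°C

58°C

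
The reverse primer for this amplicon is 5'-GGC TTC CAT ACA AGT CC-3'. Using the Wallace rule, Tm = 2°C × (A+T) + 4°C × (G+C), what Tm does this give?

52°C

Base counts: A=4, G=3, T=4, C=6
A+T = 8, G+C = 9
Tm = 2×8 + 4×9 = 52°C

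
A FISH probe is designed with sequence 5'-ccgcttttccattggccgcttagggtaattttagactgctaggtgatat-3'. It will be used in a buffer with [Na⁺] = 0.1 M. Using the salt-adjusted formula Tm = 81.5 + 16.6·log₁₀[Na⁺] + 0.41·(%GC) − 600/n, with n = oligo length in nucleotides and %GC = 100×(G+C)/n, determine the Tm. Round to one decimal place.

Length n = 49. Base counts: G=12, A=9, C=10, T=18
G+C = 22, so %GC = 22/49 × 100 = 44.898%
Salt term: 16.6 × (-1) = -16.6
GC term: 0.41 × 44.898 = 18.408; length term: −600/49 = −12.245
Tm = 81.5 + (-16.6) + 18.408 − 12.245 = 71.063 → 71.1°C

71.1°C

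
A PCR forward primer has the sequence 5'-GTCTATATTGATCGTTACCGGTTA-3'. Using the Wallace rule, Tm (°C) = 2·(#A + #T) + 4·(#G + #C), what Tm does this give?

T=10, G=5, A=5, C=4
AT pairs contribute 15, GC pairs contribute 9.
Tm = 2×15 + 4×9 = 66°C

66°C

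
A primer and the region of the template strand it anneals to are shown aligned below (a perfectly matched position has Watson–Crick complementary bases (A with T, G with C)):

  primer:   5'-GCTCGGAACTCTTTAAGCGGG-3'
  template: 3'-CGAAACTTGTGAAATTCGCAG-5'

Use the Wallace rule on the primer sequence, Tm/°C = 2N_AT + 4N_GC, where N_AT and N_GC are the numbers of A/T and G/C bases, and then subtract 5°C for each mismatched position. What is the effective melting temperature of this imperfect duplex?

Primer base counts: A=4, T=5, G=7, C=5 → A+T=9, G+C=12
Perfect-match Tm = 2(9) + 4(12) = 18 + 48 = 66°C
Mismatches (positions where the bases are not complementary): 5 (at positions 4, 5, 10, 20, 21)
Effective Tm = 66 − 5×5 = 66 − 25 = 41°C

41°C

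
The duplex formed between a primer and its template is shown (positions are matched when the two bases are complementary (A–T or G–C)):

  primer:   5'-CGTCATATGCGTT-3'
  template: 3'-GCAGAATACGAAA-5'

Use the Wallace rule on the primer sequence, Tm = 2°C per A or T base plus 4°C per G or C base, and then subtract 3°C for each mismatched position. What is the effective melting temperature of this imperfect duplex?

Primer base counts: A=2, T=5, G=3, C=3 → A+T=7, G+C=6
Perfect-match Tm = 2(7) + 4(6) = 14 + 24 = 38°C
Mismatches (positions where the bases are not complementary): 2 (at positions 5, 11)
Effective Tm = 38 − 2×3 = 38 − 6 = 32°C

32°C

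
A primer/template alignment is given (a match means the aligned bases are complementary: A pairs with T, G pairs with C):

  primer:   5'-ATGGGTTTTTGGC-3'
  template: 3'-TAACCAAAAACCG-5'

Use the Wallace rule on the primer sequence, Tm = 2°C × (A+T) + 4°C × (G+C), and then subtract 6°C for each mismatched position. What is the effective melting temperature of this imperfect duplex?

32°C

Primer base counts: A=1, T=6, G=5, C=1 → A+T=7, G+C=6
Perfect-match Tm = 2(7) + 4(6) = 14 + 24 = 38°C
Mismatches (positions where the bases are not complementary): 1 (at position 3)
Effective Tm = 38 − 1×6 = 38 − 6 = 32°C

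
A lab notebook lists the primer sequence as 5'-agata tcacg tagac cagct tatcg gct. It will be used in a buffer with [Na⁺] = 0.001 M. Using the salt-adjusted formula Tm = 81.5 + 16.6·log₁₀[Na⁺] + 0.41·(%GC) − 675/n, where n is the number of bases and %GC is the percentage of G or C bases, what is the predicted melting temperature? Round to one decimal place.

26.6°C

Length n = 28. Scanning the sequence gives A=8, T=7, C=7, G=6.
G+C = 13, so %GC = 13/28 × 100 = 46.429%
Salt term: 16.6 × (-3) = -49.8
GC term: 0.41 × 46.429 = 19.036; length term: −675/28 = −24.107
Tm = 81.5 + (-49.8) + 19.036 − 24.107 = 26.629 → 26.6°C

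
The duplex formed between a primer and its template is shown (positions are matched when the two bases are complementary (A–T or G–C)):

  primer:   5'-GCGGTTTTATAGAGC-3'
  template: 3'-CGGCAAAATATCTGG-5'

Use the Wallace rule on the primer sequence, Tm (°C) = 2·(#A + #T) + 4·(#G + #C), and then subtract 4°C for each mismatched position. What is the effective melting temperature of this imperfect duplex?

36°C

Primer base counts: A=3, T=5, G=5, C=2 → A+T=8, G+C=7
Perfect-match Tm = 2(8) + 4(7) = 16 + 28 = 44°C
Mismatches (positions where the bases are not complementary): 2 (at positions 3, 14)
Effective Tm = 44 − 2×4 = 44 − 8 = 36°C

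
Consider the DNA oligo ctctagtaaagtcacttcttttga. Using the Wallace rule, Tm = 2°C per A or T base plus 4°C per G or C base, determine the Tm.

Base counts: C=5, G=3, T=10, A=6
So N_AT = 16 and N_GC = 8.
Tm = 2(16) + 4(8) = 32 + 32 = 64°C

64°C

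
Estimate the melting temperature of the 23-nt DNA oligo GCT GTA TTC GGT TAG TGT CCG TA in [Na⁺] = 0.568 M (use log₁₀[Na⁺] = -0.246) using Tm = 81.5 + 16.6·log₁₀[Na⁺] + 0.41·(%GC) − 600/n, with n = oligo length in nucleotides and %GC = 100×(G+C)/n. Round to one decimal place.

70.9°C

Length n = 23. Counting bases: T=9, C=4, G=7, A=3
G+C = 11, so %GC = 11/23 × 100 = 47.826%
Salt term: 16.6 × (-0.246) = -4.084
GC term: 0.41 × 47.826 = 19.609; length term: −600/23 = −26.087
Tm = 81.5 + (-4.084) + 19.609 − 26.087 = 70.938 → 70.9°C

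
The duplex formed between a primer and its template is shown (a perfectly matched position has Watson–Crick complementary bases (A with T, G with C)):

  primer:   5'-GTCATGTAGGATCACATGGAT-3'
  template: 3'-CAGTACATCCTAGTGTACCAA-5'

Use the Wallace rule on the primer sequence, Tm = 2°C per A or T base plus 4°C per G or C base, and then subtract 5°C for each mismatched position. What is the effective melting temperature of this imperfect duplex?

55°C

Primer base counts: A=6, T=6, G=6, C=3 → A+T=12, G+C=9
Perfect-match Tm = 2(12) + 4(9) = 24 + 36 = 60°C
Mismatches (positions where the bases are not complementary): 1 (at position 20)
Effective Tm = 60 − 1×5 = 60 − 5 = 55°C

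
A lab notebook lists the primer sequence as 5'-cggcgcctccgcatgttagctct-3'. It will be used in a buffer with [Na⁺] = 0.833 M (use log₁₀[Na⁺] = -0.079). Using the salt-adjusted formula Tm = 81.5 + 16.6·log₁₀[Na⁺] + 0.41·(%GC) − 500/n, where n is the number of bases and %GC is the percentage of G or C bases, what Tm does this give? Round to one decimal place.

85.2°C

Length n = 23. Base counts: C=9, T=6, G=6, A=2
G+C = 15, so %GC = 15/23 × 100 = 65.217%
Salt term: 16.6 × (-0.079) = -1.311
GC term: 0.41 × 65.217 = 26.739; length term: −500/23 = −21.739
Tm = 81.5 + (-1.311) + 26.739 − 21.739 = 85.189 → 85.2°C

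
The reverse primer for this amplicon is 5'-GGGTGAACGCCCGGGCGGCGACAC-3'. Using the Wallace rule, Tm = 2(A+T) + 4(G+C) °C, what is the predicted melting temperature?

A=4, G=11, T=1, C=8
AT pairs contribute 5, GC pairs contribute 19.
Tm = 2(5) + 4(19) = 10 + 76 = 86°C

86°C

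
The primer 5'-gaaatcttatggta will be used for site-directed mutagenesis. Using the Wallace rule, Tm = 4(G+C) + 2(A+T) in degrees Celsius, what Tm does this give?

36°C

T=5, A=5, C=1, G=3
AT pairs contribute 10, GC pairs contribute 4.
Tm = 2(10) + 4(4) = 20 + 16 = 36°C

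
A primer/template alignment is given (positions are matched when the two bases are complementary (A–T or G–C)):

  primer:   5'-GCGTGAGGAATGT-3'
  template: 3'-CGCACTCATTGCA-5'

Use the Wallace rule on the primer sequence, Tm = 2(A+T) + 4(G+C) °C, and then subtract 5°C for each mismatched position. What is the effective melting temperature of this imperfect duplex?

Primer base counts: A=3, T=3, G=6, C=1 → A+T=6, G+C=7
Perfect-match Tm = 2(6) + 4(7) = 12 + 28 = 40°C
Mismatches (positions where the bases are not complementary): 2 (at positions 8, 11)
Effective Tm = 40 − 2×5 = 40 − 10 = 30°C

30°C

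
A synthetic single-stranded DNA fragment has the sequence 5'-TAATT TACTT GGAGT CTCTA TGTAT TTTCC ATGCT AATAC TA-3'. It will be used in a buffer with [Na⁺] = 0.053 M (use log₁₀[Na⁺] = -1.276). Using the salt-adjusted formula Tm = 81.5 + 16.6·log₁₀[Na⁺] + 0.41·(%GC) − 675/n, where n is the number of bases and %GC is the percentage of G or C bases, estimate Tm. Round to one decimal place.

Length n = 42. Counting bases: G=5, T=19, A=11, C=7
G+C = 12, so %GC = 12/42 × 100 = 28.571%
Salt term: 16.6 × (-1.276) = -21.182
GC term: 0.41 × 28.571 = 11.714; length term: −675/42 = −16.071
Tm = 81.5 + (-21.182) + 11.714 − 16.071 = 55.961 → 56.0°C

56.0°C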